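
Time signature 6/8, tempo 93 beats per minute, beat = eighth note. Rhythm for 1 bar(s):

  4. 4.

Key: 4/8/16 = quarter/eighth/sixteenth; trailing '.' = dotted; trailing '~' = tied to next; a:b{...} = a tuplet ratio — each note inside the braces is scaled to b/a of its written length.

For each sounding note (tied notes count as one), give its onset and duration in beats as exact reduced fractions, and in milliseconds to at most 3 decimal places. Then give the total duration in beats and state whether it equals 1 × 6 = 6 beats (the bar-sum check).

1) 0.0ms=0b +1935.484ms=3b
2) 1935.484ms=3b +1935.484ms=3b
Σ=6b of 6 (93bpm 6/8) — PASS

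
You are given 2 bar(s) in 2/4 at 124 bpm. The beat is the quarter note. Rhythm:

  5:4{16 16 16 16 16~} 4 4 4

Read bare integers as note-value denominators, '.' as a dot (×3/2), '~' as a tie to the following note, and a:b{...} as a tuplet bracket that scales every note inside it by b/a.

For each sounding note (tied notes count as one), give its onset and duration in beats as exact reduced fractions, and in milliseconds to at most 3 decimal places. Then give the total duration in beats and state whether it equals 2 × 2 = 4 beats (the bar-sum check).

1) 0.0ms=0b +96.774ms=1/5b
2) 96.774ms=1/5b +96.774ms=1/5b
3) 193.548ms=2/5b +96.774ms=1/5b
4) 290.323ms=3/5b +96.774ms=1/5b
5) 387.097ms=4/5b +580.645ms=6/5b
6) 967.742ms=2b +483.871ms=1b
7) 1451.613ms=3b +483.871ms=1b
Σ=4b of 4 (124bpm 2/4) — PASS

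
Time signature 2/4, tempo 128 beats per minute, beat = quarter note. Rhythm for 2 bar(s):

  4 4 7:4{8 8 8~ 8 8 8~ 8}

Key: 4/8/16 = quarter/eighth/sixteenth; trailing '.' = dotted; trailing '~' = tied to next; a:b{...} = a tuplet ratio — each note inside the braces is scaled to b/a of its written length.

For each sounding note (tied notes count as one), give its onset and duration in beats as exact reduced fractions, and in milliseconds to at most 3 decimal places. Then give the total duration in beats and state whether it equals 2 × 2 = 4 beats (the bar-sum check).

1) 0.0ms=0b +468.75ms=1b
2) 468.75ms=1b +468.75ms=1b
3) 937.5ms=2b +133.929ms=2/7b
4) 1071.429ms=16/7b +133.929ms=2/7b
5) 1205.357ms=18/7b +267.857ms=4/7b
6) 1473.214ms=22/7b +133.929ms=2/7b
7) 1607.143ms=24/7b +267.857ms=4/7b
Σ=4b of 4 (128bpm 2/4) — PASS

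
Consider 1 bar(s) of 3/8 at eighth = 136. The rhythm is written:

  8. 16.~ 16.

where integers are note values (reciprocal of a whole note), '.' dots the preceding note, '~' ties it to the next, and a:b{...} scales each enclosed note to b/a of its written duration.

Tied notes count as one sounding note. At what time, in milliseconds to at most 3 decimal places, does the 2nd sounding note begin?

1. 0.0ms @ 0 + 661.765ms (3/2)
2. 661.765ms @ 3/2 + 661.765ms (3/2)

note 2 onset = 3/2b = 661.765ms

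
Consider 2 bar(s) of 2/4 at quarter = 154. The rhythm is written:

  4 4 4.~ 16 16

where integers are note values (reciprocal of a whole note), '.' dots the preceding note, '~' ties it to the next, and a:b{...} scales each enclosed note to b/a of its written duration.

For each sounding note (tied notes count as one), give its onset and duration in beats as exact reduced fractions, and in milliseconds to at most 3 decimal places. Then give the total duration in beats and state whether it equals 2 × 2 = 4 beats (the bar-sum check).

1) 0.0ms=0b +389.61ms=1b
2) 389.61ms=1b +389.61ms=1b
3) 779.221ms=2b +681.818ms=7/4b
4) 1461.039ms=15/4b +97.403ms=1/4b
Σ=4b of 4 (154bpm 2/4) — PASS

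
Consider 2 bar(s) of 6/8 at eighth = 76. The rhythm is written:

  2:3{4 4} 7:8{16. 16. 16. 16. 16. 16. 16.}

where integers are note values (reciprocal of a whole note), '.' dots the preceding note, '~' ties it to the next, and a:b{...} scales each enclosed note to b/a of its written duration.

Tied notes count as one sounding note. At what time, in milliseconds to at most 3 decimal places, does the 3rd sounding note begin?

1. 0.0ms @ 0 + 2368.421ms (3)
2. 2368.421ms @ 3 + 2368.421ms (3)
3. 4736.842ms @ 6 + 676.692ms (6/7)
4. 5413.534ms @ 48/7 + 676.692ms (6/7)
5. 6090.226ms @ 54/7 + 676.692ms (6/7)
6. 6766.917ms @ 60/7 + 676.692ms (6/7)
7. 7443.609ms @ 66/7 + 676.692ms (6/7)
8. 8120.301ms @ 72/7 + 676.692ms (6/7)
9. 8796.992ms @ 78/7 + 676.692ms (6/7)

note 3 onset = 6b = 4736.842ms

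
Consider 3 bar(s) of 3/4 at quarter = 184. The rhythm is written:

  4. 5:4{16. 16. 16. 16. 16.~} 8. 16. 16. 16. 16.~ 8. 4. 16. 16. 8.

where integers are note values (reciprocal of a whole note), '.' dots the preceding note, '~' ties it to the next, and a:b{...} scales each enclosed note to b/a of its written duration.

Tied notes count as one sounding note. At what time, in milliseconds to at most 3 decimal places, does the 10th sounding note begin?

1. 0.0ms @ 0 + 489.13ms (3/2)
2. 489.13ms @ 3/2 + 97.826ms (3/10)
3. 586.957ms @ 9/5 + 97.826ms (3/10)
4. 684.783ms @ 21/10 + 97.826ms (3/10)
5. 782.609ms @ 12/5 + 97.826ms (3/10)
6. 880.435ms @ 27/10 + 342.391ms (21/20)
7. 1222.826ms @ 15/4 + 122.283ms (3/8)
8. 1345.109ms @ 33/8 + 122.283ms (3/8)
9. 1467.391ms @ 9/2 + 122.283ms (3/8)
10. 1589.674ms @ 39/8 + 366.848ms (9/8)
11. 1956.522ms @ 6 + 489.13ms (3/2)
12. 2445.652ms @ 15/2 + 122.283ms (3/8)
13. 2567.935ms @ 63/8 + 122.283ms (3/8)
14. 2690.217ms @ 33/4 + 244.565ms (3/4)

note 10 onset = 39/8b = 1589.674ms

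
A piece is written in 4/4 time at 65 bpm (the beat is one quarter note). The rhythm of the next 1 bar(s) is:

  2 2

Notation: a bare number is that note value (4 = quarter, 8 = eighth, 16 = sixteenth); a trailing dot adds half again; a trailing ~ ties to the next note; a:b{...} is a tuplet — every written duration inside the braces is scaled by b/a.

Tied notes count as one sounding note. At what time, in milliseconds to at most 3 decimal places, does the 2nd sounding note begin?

1. 0.0ms @ 0 + 1846.154ms (2)
2. 1846.154ms @ 2 + 1846.154ms (2)

note 2 onset = 2b = 1846.154ms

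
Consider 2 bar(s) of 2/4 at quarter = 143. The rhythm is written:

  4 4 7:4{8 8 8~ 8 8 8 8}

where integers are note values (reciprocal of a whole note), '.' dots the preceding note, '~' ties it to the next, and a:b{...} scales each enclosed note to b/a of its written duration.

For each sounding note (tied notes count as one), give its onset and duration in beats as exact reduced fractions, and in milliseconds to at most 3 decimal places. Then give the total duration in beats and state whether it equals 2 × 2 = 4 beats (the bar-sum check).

1) 0.0ms=0b +419.58ms=1b
2) 419.58ms=1b +419.58ms=1b
3) 839.161ms=2b +119.88ms=2/7b
4) 959.041ms=16/7b +119.88ms=2/7b
5) 1078.921ms=18/7b +239.76ms=4/7b
6) 1318.681ms=22/7b +119.88ms=2/7b
7) 1438.561ms=24/7b +119.88ms=2/7b
8) 1558.442ms=26/7b +119.88ms=2/7b
Σ=4b of 4 (143bpm 2/4) — PASS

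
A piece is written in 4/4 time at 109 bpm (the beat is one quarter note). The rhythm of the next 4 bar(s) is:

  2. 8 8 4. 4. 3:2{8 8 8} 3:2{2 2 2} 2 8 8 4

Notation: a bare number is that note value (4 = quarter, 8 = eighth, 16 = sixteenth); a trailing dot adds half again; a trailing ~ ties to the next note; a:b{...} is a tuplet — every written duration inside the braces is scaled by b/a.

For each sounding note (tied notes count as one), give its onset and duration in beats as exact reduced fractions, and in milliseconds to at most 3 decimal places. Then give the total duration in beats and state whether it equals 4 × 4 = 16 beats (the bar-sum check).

1) 0.0ms=0b +1651.376ms=3b
2) 1651.376ms=3b +275.229ms=1/2b
3) 1926.606ms=7/2b +275.229ms=1/2b
4) 2201.835ms=4b +825.688ms=3/2b
5) 3027.523ms=11/2b +825.688ms=3/2b
6) 3853.211ms=7b +183.486ms=1/3b
7) 4036.697ms=22/3b +183.486ms=1/3b
8) 4220.183ms=23/3b +183.486ms=1/3b
9) 4403.67ms=8b +733.945ms=4/3b
10) 5137.615ms=28/3b +733.945ms=4/3b
11) 5871.56ms=32/3b +733.945ms=4/3b
12) 6605.505ms=12b +1100.917ms=2b
13) 7706.422ms=14b +275.229ms=1/2b
14) 7981.651ms=29/2b +275.229ms=1/2b
15) 8256.881ms=15b +550.459ms=1b
Σ=16b of 16 (109bpm 4/4) — PASS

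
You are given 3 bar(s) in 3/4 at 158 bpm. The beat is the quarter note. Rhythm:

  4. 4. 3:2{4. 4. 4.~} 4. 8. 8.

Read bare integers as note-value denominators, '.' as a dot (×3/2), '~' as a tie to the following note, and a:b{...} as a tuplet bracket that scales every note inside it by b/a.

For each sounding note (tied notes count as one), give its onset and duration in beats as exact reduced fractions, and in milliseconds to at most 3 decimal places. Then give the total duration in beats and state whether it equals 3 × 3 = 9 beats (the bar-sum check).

1) 0.0ms=0b +569.62ms=3/2b
2) 569.62ms=3/2b +569.62ms=3/2b
3) 1139.241ms=3b +379.747ms=1b
4) 1518.987ms=4b +379.747ms=1b
5) 1898.734ms=5b +949.367ms=5/2b
6) 2848.101ms=15/2b +284.81ms=3/4b
7) 3132.911ms=33/4b +284.81ms=3/4b
Σ=9b of 9 (158bpm 3/4) — PASS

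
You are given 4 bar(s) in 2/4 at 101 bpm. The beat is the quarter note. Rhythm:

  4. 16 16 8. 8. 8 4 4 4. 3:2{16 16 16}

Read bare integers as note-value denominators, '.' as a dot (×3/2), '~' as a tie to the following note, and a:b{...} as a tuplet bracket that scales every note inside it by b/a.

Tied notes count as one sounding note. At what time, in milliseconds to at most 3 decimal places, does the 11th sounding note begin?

1. 0.0ms @ 0 + 891.089ms (3/2)
2. 891.089ms @ 3/2 + 148.515ms (1/4)
3. 1039.604ms @ 7/4 + 148.515ms (1/4)
4. 1188.119ms @ 2 + 445.545ms (3/4)
5. 1633.663ms @ 11/4 + 445.545ms (3/4)
6. 2079.208ms @ 7/2 + 297.03ms (1/2)
7. 2376.238ms @ 4 + 594.059ms (1)
8. 2970.297ms @ 5 + 594.059ms (1)
9. 3564.356ms @ 6 + 891.089ms (3/2)
10. 4455.446ms @ 15/2 + 99.01ms (1/6)
11. 4554.455ms @ 23/3 + 99.01ms (1/6)
12. 4653.465ms @ 47/6 + 99.01ms (1/6)

note 11 onset = 23/3b = 4554.455ms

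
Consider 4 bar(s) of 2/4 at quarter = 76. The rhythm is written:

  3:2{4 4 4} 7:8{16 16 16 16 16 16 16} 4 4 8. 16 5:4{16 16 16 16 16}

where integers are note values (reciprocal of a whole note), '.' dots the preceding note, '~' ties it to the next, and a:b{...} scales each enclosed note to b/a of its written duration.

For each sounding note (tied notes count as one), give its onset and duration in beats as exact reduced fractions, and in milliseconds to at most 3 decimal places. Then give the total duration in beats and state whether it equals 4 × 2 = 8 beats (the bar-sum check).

1) 0.0ms=0b +526.316ms=2/3b
2) 526.316ms=2/3b +526.316ms=2/3b
3) 1052.632ms=4/3b +526.316ms=2/3b
4) 1578.947ms=2b +225.564ms=2/7b
5) 1804.511ms=16/7b +225.564ms=2/7b
6) 2030.075ms=18/7b +225.564ms=2/7b
7) 2255.639ms=20/7b +225.564ms=2/7b
8) 2481.203ms=22/7b +225.564ms=2/7b
9) 2706.767ms=24/7b +225.564ms=2/7b
10) 2932.331ms=26/7b +225.564ms=2/7b
11) 3157.895ms=4b +789.474ms=1b
12) 3947.368ms=5b +789.474ms=1b
13) 4736.842ms=6b +592.105ms=3/4b
14) 5328.947ms=27/4b +197.368ms=1/4b
15) 5526.316ms=7b +157.895ms=1/5b
16) 5684.211ms=36/5b +157.895ms=1/5b
17) 5842.105ms=37/5b +157.895ms=1/5b
18) 6000.0ms=38/5b +157.895ms=1/5b
19) 6157.895ms=39/5b +157.895ms=1/5b
Σ=8b of 8 (76bpm 2/4) — PASS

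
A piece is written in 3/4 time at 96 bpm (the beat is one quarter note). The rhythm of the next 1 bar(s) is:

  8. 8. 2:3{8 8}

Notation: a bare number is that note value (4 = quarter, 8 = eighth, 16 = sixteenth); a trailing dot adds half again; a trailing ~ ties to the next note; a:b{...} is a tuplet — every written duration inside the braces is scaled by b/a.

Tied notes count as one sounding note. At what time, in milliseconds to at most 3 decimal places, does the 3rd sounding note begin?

1. 0.0ms @ 0 + 468.75ms (3/4)
2. 468.75ms @ 3/4 + 468.75ms (3/4)
3. 937.5ms @ 3/2 + 468.75ms (3/4)
4. 1406.25ms @ 9/4 + 468.75ms (3/4)

note 3 onset = 3/2b = 937.5ms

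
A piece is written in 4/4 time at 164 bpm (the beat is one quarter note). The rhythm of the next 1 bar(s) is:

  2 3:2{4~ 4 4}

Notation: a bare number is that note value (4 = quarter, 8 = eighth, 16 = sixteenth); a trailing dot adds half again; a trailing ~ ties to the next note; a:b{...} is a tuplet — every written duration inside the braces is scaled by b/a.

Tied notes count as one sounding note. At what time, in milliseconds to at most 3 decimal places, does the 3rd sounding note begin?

note 3 onset = 10/3b = 1219.512ms

1. 0.0ms @ 0 + 731.707ms (2)
2. 731.707ms @ 2 + 487.805ms (4/3)
3. 1219.512ms @ 10/3 + 243.902ms (2/3)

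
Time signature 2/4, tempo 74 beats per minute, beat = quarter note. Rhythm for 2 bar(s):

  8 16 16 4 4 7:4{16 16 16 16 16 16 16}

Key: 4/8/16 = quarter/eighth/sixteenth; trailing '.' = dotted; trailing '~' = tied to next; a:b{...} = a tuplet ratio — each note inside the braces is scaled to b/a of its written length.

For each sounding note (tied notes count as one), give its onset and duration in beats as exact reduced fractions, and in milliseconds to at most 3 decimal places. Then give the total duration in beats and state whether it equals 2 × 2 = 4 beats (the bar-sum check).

1) 0.0ms=0b +405.405ms=1/2b
2) 405.405ms=1/2b +202.703ms=1/4b
3) 608.108ms=3/4b +202.703ms=1/4b
4) 810.811ms=1b +810.811ms=1b
5) 1621.622ms=2b +810.811ms=1b
6) 2432.432ms=3b +115.83ms=1/7b
7) 2548.263ms=22/7b +115.83ms=1/7b
8) 2664.093ms=23/7b +115.83ms=1/7b
9) 2779.923ms=24/7b +115.83ms=1/7b
10) 2895.753ms=25/7b +115.83ms=1/7b
11) 3011.583ms=26/7b +115.83ms=1/7b
12) 3127.413ms=27/7b +115.83ms=1/7b
Σ=4b of 4 (74bpm 2/4) — PASS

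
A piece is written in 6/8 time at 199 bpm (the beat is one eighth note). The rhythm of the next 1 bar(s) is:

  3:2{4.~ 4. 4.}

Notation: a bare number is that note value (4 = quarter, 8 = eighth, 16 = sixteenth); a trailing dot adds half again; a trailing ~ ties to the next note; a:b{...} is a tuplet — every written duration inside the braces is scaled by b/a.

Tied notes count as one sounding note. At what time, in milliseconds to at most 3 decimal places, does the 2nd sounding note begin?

1. 0.0ms @ 0 + 1206.03ms (4)
2. 1206.03ms @ 4 + 603.015ms (2)

note 2 onset = 4b = 1206.03ms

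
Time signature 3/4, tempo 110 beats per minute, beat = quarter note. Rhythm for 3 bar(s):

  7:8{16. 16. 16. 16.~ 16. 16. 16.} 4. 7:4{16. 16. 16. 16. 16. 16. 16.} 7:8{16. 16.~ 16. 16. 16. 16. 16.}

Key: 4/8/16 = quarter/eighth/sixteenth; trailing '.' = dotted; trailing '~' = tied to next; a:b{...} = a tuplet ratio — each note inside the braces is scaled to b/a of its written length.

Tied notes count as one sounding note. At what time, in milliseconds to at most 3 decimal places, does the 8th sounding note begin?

note 8 onset = 9/2b = 2454.545ms

1. 0.0ms @ 0 + 233.766ms (3/7)
2. 233.766ms @ 3/7 + 233.766ms (3/7)
3. 467.532ms @ 6/7 + 233.766ms (3/7)
4. 701.299ms @ 9/7 + 467.532ms (6/7)
5. 1168.831ms @ 15/7 + 233.766ms (3/7)
6. 1402.597ms @ 18/7 + 233.766ms (3/7)
7. 1636.364ms @ 3 + 818.182ms (3/2)
8. 2454.545ms @ 9/2 + 116.883ms (3/14)
9. 2571.429ms @ 33/7 + 116.883ms (3/14)
10. 2688.312ms @ 69/14 + 116.883ms (3/14)
11. 2805.195ms @ 36/7 + 116.883ms (3/14)
12. 2922.078ms @ 75/14 + 116.883ms (3/14)
13. 3038.961ms @ 39/7 + 116.883ms (3/14)
14. 3155.844ms @ 81/14 + 116.883ms (3/14)
15. 3272.727ms @ 6 + 233.766ms (3/7)
16. 3506.494ms @ 45/7 + 467.532ms (6/7)
17. 3974.026ms @ 51/7 + 233.766ms (3/7)
18. 4207.792ms @ 54/7 + 233.766ms (3/7)
19. 4441.558ms @ 57/7 + 233.766ms (3/7)
20. 4675.325ms @ 60/7 + 233.766ms (3/7)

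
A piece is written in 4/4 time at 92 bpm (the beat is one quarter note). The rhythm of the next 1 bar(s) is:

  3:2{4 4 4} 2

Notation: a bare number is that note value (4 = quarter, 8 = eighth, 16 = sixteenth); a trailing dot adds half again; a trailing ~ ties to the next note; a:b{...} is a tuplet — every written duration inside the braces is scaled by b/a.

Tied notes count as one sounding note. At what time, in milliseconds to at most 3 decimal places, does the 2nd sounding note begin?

1. 0.0ms @ 0 + 434.783ms (2/3)
2. 434.783ms @ 2/3 + 434.783ms (2/3)
3. 869.565ms @ 4/3 + 434.783ms (2/3)
4. 1304.348ms @ 2 + 1304.348ms (2)

note 2 onset = 2/3b = 434.783ms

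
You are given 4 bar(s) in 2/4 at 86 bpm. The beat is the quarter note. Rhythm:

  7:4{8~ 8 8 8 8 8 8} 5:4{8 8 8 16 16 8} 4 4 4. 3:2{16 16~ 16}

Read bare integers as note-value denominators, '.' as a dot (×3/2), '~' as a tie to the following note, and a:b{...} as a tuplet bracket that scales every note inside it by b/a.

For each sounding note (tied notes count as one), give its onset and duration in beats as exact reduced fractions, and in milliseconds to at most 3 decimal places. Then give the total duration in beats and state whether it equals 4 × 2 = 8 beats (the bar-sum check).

1) 0.0ms=0b +398.671ms=4/7b
2) 398.671ms=4/7b +199.336ms=2/7b
3) 598.007ms=6/7b +199.336ms=2/7b
4) 797.342ms=8/7b +199.336ms=2/7b
5) 996.678ms=10/7b +199.336ms=2/7b
6) 1196.013ms=12/7b +199.336ms=2/7b
7) 1395.349ms=2b +279.07ms=2/5b
8) 1674.419ms=12/5b +279.07ms=2/5b
9) 1953.488ms=14/5b +279.07ms=2/5b
10) 2232.558ms=16/5b +139.535ms=1/5b
11) 2372.093ms=17/5b +139.535ms=1/5b
12) 2511.628ms=18/5b +279.07ms=2/5b
13) 2790.698ms=4b +697.674ms=1b
14) 3488.372ms=5b +697.674ms=1b
15) 4186.047ms=6b +1046.512ms=3/2b
16) 5232.558ms=15/2b +116.279ms=1/6b
17) 5348.837ms=23/3b +232.558ms=1/3b
Σ=8b of 8 (86bpm 2/4) — PASS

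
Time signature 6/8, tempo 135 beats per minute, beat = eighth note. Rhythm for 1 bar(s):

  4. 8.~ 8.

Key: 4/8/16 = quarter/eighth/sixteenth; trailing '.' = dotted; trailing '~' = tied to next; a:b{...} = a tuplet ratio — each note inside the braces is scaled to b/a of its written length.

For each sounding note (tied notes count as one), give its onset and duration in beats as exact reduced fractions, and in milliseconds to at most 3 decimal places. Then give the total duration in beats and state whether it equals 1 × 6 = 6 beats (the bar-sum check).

1) 0.0ms=0b +1333.333ms=3b
2) 1333.333ms=3b +1333.333ms=3b
Σ=6b of 6 (135bpm 6/8) — PASS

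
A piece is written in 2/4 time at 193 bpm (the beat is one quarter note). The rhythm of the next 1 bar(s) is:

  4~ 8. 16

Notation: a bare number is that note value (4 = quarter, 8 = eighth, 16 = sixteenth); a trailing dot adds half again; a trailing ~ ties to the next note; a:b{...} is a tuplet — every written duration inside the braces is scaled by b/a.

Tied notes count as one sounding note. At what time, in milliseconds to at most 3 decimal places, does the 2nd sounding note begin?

note 2 onset = 7/4b = 544.041ms

1. 0.0ms @ 0 + 544.041ms (7/4)
2. 544.041ms @ 7/4 + 77.72ms (1/4)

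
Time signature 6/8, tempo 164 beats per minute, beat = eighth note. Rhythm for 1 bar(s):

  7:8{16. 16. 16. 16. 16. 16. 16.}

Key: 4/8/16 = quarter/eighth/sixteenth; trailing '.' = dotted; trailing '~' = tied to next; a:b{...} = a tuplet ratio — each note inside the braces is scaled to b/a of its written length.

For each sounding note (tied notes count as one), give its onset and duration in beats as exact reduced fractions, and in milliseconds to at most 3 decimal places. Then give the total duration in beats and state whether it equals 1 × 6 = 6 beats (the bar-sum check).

1) 0.0ms=0b +313.589ms=6/7b
2) 313.589ms=6/7b +313.589ms=6/7b
3) 627.178ms=12/7b +313.589ms=6/7b
4) 940.767ms=18/7b +313.589ms=6/7b
5) 1254.355ms=24/7b +313.589ms=6/7b
6) 1567.944ms=30/7b +313.589ms=6/7b
7) 1881.533ms=36/7b +313.589ms=6/7b
Σ=6b of 6 (164bpm 6/8) — PASS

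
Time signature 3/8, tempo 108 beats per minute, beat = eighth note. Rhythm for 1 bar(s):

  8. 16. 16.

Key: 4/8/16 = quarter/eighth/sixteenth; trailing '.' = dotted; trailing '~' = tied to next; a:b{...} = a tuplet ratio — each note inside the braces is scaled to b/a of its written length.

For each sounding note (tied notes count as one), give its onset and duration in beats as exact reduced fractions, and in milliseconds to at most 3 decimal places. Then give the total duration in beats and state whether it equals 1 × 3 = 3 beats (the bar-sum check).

1) 0.0ms=0b +833.333ms=3/2b
2) 833.333ms=3/2b +416.667ms=3/4b
3) 1250.0ms=9/4b +416.667ms=3/4b
Σ=3b of 3 (108bpm 3/8) — PASS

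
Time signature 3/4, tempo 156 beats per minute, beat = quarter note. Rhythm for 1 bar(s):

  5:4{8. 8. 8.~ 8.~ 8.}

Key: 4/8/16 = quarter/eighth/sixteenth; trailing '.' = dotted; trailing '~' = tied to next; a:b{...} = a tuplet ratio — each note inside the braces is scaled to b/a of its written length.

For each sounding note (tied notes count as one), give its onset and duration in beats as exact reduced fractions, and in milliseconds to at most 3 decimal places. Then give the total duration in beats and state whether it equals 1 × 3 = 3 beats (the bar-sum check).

1) 0.0ms=0b +230.769ms=3/5b
2) 230.769ms=3/5b +230.769ms=3/5b
3) 461.538ms=6/5b +692.308ms=9/5b
Σ=3b of 3 (156bpm 3/4) — PASS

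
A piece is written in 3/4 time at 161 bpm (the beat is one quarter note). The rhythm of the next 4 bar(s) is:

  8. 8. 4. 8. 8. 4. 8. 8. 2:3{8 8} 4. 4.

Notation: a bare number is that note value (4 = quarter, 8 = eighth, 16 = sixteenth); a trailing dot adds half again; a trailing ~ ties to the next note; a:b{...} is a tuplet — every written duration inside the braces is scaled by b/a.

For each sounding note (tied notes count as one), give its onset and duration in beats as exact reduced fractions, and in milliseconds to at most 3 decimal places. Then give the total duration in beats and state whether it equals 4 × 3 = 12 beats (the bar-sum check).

1) 0.0ms=0b +279.503ms=3/4b
2) 279.503ms=3/4b +279.503ms=3/4b
3) 559.006ms=3/2b +559.006ms=3/2b
4) 1118.012ms=3b +279.503ms=3/4b
5) 1397.516ms=15/4b +279.503ms=3/4b
6) 1677.019ms=9/2b +559.006ms=3/2b
7) 2236.025ms=6b +279.503ms=3/4b
8) 2515.528ms=27/4b +279.503ms=3/4b
9) 2795.031ms=15/2b +279.503ms=3/4b
10) 3074.534ms=33/4b +279.503ms=3/4b
11) 3354.037ms=9b +559.006ms=3/2b
12) 3913.043ms=21/2b +559.006ms=3/2b
Σ=12b of 12 (161bpm 3/4) — PASS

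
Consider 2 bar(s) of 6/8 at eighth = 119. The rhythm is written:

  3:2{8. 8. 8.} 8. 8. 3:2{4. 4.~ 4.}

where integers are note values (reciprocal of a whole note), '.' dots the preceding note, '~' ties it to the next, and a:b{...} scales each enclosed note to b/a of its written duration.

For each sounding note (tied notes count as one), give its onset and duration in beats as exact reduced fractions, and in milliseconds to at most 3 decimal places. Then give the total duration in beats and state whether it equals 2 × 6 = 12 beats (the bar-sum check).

1) 0.0ms=0b +504.202ms=1b
2) 504.202ms=1b +504.202ms=1b
3) 1008.403ms=2b +504.202ms=1b
4) 1512.605ms=3b +756.303ms=3/2b
5) 2268.908ms=9/2b +756.303ms=3/2b
6) 3025.21ms=6b +1008.403ms=2b
7) 4033.613ms=8b +2016.807ms=4b
Σ=12b of 12 (119bpm 6/8) — PASS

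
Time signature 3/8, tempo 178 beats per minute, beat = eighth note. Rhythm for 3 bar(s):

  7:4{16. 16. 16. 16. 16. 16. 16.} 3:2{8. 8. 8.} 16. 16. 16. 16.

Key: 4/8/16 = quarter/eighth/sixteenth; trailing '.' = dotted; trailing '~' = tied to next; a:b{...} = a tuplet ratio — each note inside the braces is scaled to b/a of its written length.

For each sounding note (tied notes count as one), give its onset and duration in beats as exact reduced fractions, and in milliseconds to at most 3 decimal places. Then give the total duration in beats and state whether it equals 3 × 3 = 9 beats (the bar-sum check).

1) 0.0ms=0b +144.462ms=3/7b
2) 144.462ms=3/7b +144.462ms=3/7b
3) 288.925ms=6/7b +144.462ms=3/7b
4) 433.387ms=9/7b +144.462ms=3/7b
5) 577.849ms=12/7b +144.462ms=3/7b
6) 722.311ms=15/7b +144.462ms=3/7b
7) 866.774ms=18/7b +144.462ms=3/7b
8) 1011.236ms=3b +337.079ms=1b
9) 1348.315ms=4b +337.079ms=1b
10) 1685.393ms=5b +337.079ms=1b
11) 2022.472ms=6b +252.809ms=3/4b
12) 2275.281ms=27/4b +252.809ms=3/4b
13) 2528.09ms=15/2b +252.809ms=3/4b
14) 2780.899ms=33/4b +252.809ms=3/4b
Σ=9b of 9 (178bpm 3/8) — PASS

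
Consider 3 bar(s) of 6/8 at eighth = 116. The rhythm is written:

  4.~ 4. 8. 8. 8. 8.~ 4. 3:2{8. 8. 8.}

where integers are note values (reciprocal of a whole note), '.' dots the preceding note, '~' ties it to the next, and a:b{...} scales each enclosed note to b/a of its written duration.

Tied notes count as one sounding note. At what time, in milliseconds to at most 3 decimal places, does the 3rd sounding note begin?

1. 0.0ms @ 0 + 3103.448ms (6)
2. 3103.448ms @ 6 + 775.862ms (3/2)
3. 3879.31ms @ 15/2 + 775.862ms (3/2)
4. 4655.172ms @ 9 + 775.862ms (3/2)
5. 5431.034ms @ 21/2 + 2327.586ms (9/2)
6. 7758.621ms @ 15 + 517.241ms (1)
7. 8275.862ms @ 16 + 517.241ms (1)
8. 8793.103ms @ 17 + 517.241ms (1)

note 3 onset = 15/2b = 3879.31ms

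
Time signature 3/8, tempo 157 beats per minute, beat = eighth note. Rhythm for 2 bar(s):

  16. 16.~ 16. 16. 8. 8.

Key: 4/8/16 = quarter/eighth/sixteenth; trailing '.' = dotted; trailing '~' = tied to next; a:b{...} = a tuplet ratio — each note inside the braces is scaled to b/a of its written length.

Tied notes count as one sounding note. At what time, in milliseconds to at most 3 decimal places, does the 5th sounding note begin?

1. 0.0ms @ 0 + 286.624ms (3/4)
2. 286.624ms @ 3/4 + 573.248ms (3/2)
3. 859.873ms @ 9/4 + 286.624ms (3/4)
4. 1146.497ms @ 3 + 573.248ms (3/2)
5. 1719.745ms @ 9/2 + 573.248ms (3/2)

note 5 onset = 9/2b = 1719.745ms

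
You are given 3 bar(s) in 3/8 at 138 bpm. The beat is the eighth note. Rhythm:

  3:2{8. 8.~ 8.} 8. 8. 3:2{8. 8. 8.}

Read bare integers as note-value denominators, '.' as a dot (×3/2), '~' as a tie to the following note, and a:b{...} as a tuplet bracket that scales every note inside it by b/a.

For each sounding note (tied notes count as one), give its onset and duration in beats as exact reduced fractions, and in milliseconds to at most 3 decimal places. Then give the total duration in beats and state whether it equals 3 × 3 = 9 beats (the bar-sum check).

1) 0.0ms=0b +434.783ms=1b
2) 434.783ms=1b +869.565ms=2b
3) 1304.348ms=3b +652.174ms=3/2b
4) 1956.522ms=9/2b +652.174ms=3/2b
5) 2608.696ms=6b +434.783ms=1b
6) 3043.478ms=7b +434.783ms=1b
7) 3478.261ms=8b +434.783ms=1b
Σ=9b of 9 (138bpm 3/8) — PASS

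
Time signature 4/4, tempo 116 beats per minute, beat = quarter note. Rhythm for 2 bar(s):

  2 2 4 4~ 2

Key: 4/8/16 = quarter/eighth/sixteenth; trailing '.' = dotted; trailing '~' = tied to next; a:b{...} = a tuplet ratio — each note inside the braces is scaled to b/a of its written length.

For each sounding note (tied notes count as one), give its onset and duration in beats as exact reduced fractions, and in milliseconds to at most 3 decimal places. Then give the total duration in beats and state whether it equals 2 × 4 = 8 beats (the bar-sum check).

1) 0.0ms=0b +1034.483ms=2b
2) 1034.483ms=2b +1034.483ms=2b
3) 2068.966ms=4b +517.241ms=1b
4) 2586.207ms=5b +1551.724ms=3b
Σ=8b of 8 (116bpm 4/4) — PASS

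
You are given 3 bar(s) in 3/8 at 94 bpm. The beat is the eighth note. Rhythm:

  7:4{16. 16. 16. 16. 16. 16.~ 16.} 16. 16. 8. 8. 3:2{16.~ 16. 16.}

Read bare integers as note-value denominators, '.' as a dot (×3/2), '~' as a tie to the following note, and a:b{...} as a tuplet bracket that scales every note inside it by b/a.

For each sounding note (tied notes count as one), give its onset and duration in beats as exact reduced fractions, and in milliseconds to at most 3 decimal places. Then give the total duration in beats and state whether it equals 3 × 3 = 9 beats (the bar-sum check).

1) 0.0ms=0b +273.556ms=3/7b
2) 273.556ms=3/7b +273.556ms=3/7b
3) 547.112ms=6/7b +273.556ms=3/7b
4) 820.669ms=9/7b +273.556ms=3/7b
5) 1094.225ms=12/7b +273.556ms=3/7b
6) 1367.781ms=15/7b +547.112ms=6/7b
7) 1914.894ms=3b +478.723ms=3/4b
8) 2393.617ms=15/4b +478.723ms=3/4b
9) 2872.34ms=9/2b +957.447ms=3/2b
10) 3829.787ms=6b +957.447ms=3/2b
11) 4787.234ms=15/2b +638.298ms=1b
12) 5425.532ms=17/2b +319.149ms=1/2b
Σ=9b of 9 (94bpm 3/8) — PASS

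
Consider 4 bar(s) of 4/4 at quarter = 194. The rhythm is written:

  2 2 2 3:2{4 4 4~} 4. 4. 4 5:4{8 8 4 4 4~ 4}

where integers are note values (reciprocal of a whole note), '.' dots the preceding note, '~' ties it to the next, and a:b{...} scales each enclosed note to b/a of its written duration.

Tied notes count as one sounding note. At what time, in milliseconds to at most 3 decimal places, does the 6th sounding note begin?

1. 0.0ms @ 0 + 618.557ms (2)
2. 618.557ms @ 2 + 618.557ms (2)
3. 1237.113ms @ 4 + 618.557ms (2)
4. 1855.67ms @ 6 + 206.186ms (2/3)
5. 2061.856ms @ 20/3 + 206.186ms (2/3)
6. 2268.041ms @ 22/3 + 670.103ms (13/6)
7. 2938.144ms @ 19/2 + 463.918ms (3/2)
8. 3402.062ms @ 11 + 309.278ms (1)
9. 3711.34ms @ 12 + 123.711ms (2/5)
10. 3835.052ms @ 62/5 + 123.711ms (2/5)
11. 3958.763ms @ 64/5 + 247.423ms (4/5)
12. 4206.186ms @ 68/5 + 247.423ms (4/5)
13. 4453.608ms @ 72/5 + 494.845ms (8/5)

note 6 onset = 22/3b = 2268.041ms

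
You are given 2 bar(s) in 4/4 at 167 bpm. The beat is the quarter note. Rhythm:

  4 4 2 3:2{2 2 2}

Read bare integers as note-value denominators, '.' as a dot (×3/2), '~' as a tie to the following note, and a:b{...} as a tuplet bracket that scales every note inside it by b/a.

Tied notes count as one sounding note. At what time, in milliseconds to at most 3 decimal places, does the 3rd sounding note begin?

note 3 onset = 2b = 718.563ms

1. 0.0ms @ 0 + 359.281ms (1)
2. 359.281ms @ 1 + 359.281ms (1)
3. 718.563ms @ 2 + 718.563ms (2)
4. 1437.126ms @ 4 + 479.042ms (4/3)
5. 1916.168ms @ 16/3 + 479.042ms (4/3)
6. 2395.21ms @ 20/3 + 479.042ms (4/3)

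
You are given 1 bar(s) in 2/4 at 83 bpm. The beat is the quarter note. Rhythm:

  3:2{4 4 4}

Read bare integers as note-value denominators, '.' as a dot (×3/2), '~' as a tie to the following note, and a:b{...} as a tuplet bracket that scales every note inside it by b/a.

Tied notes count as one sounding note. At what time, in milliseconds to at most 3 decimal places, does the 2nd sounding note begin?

1. 0.0ms @ 0 + 481.928ms (2/3)
2. 481.928ms @ 2/3 + 481.928ms (2/3)
3. 963.855ms @ 4/3 + 481.928ms (2/3)

note 2 onset = 2/3b = 481.928ms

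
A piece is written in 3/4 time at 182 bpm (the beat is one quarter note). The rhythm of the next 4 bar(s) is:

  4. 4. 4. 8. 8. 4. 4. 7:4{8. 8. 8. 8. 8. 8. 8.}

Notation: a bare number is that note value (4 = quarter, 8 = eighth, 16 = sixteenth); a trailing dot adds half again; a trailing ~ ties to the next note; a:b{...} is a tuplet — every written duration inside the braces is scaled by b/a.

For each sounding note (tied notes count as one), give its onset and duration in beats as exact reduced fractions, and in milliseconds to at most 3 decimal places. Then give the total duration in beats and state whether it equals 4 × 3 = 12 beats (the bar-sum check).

1) 0.0ms=0b +494.505ms=3/2b
2) 494.505ms=3/2b +494.505ms=3/2b
3) 989.011ms=3b +494.505ms=3/2b
4) 1483.516ms=9/2b +247.253ms=3/4b
5) 1730.769ms=21/4b +247.253ms=3/4b
6) 1978.022ms=6b +494.505ms=3/2b
7) 2472.527ms=15/2b +494.505ms=3/2b
8) 2967.033ms=9b +141.287ms=3/7b
9) 3108.32ms=66/7b +141.287ms=3/7b
10) 3249.608ms=69/7b +141.287ms=3/7b
11) 3390.895ms=72/7b +141.287ms=3/7b
12) 3532.182ms=75/7b +141.287ms=3/7b
13) 3673.469ms=78/7b +141.287ms=3/7b
14) 3814.757ms=81/7b +141.287ms=3/7b
Σ=12b of 12 (182bpm 3/4) — PASS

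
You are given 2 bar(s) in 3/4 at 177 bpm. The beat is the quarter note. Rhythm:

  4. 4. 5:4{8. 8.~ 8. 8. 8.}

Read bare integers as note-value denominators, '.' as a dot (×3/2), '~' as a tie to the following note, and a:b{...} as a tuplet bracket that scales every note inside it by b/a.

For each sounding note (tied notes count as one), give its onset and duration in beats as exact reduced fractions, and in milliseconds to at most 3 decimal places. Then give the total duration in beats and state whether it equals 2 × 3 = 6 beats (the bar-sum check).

1) 0.0ms=0b +508.475ms=3/2b
2) 508.475ms=3/2b +508.475ms=3/2b
3) 1016.949ms=3b +203.39ms=3/5b
4) 1220.339ms=18/5b +406.78ms=6/5b
5) 1627.119ms=24/5b +203.39ms=3/5b
6) 1830.508ms=27/5b +203.39ms=3/5b
Σ=6b of 6 (177bpm 3/4) — PASS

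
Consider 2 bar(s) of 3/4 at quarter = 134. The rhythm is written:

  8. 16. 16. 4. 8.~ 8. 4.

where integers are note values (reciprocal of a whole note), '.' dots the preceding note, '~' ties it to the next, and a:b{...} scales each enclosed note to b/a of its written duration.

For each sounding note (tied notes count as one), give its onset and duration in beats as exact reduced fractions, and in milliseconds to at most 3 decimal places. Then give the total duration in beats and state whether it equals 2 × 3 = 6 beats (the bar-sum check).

1) 0.0ms=0b +335.821ms=3/4b
2) 335.821ms=3/4b +167.91ms=3/8b
3) 503.731ms=9/8b +167.91ms=3/8b
4) 671.642ms=3/2b +671.642ms=3/2b
5) 1343.284ms=3b +671.642ms=3/2b
6) 2014.925ms=9/2b +671.642ms=3/2b
Σ=6b of 6 (134bpm 3/4) — PASS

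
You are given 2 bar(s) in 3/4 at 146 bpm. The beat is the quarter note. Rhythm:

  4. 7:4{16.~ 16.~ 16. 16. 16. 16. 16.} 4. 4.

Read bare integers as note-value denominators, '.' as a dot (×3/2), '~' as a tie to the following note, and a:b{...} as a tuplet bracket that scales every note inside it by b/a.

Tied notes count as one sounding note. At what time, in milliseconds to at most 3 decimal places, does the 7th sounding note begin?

note 7 onset = 3b = 1232.877ms

1. 0.0ms @ 0 + 616.438ms (3/2)
2. 616.438ms @ 3/2 + 264.188ms (9/14)
3. 880.626ms @ 15/7 + 88.063ms (3/14)
4. 968.689ms @ 33/14 + 88.063ms (3/14)
5. 1056.751ms @ 18/7 + 88.063ms (3/14)
6. 1144.814ms @ 39/14 + 88.063ms (3/14)
7. 1232.877ms @ 3 + 616.438ms (3/2)
8. 1849.315ms @ 9/2 + 616.438ms (3/2)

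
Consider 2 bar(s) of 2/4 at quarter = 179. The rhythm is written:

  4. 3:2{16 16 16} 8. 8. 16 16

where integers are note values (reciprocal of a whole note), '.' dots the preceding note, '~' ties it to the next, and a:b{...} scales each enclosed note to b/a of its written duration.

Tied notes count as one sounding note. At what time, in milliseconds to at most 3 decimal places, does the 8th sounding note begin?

note 8 onset = 15/4b = 1256.983ms

1. 0.0ms @ 0 + 502.793ms (3/2)
2. 502.793ms @ 3/2 + 55.866ms (1/6)
3. 558.659ms @ 5/3 + 55.866ms (1/6)
4. 614.525ms @ 11/6 + 55.866ms (1/6)
5. 670.391ms @ 2 + 251.397ms (3/4)
6. 921.788ms @ 11/4 + 251.397ms (3/4)
7. 1173.184ms @ 7/2 + 83.799ms (1/4)
8. 1256.983ms @ 15/4 + 83.799ms (1/4)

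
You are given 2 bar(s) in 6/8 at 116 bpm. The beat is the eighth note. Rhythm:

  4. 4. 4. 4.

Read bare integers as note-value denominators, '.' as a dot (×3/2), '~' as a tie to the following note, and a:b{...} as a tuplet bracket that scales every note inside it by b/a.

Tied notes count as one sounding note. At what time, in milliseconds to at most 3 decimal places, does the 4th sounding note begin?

1. 0.0ms @ 0 + 1551.724ms (3)
2. 1551.724ms @ 3 + 1551.724ms (3)
3. 3103.448ms @ 6 + 1551.724ms (3)
4. 4655.172ms @ 9 + 1551.724ms (3)

note 4 onset = 9b = 4655.172ms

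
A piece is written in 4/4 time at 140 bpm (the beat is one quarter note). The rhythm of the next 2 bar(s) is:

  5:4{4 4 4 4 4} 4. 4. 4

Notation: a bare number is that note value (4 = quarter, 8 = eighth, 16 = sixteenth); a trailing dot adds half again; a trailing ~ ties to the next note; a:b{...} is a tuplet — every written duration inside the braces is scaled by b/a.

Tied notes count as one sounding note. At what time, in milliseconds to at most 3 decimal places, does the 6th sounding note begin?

1. 0.0ms @ 0 + 342.857ms (4/5)
2. 342.857ms @ 4/5 + 342.857ms (4/5)
3. 685.714ms @ 8/5 + 342.857ms (4/5)
4. 1028.571ms @ 12/5 + 342.857ms (4/5)
5. 1371.429ms @ 16/5 + 342.857ms (4/5)
6. 1714.286ms @ 4 + 642.857ms (3/2)
7. 2357.143ms @ 11/2 + 642.857ms (3/2)
8. 3000.0ms @ 7 + 428.571ms (1)

note 6 onset = 4b = 1714.286ms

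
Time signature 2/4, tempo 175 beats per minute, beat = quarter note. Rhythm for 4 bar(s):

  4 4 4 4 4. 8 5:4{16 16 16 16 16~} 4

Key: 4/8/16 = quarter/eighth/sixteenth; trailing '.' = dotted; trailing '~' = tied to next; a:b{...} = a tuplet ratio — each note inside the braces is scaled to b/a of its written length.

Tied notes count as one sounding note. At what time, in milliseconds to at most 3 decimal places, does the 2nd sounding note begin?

note 2 onset = 1b = 342.857ms

1. 0.0ms @ 0 + 342.857ms (1)
2. 342.857ms @ 1 + 342.857ms (1)
3. 685.714ms @ 2 + 342.857ms (1)
4. 1028.571ms @ 3 + 342.857ms (1)
5. 1371.429ms @ 4 + 514.286ms (3/2)
6. 1885.714ms @ 11/2 + 171.429ms (1/2)
7. 2057.143ms @ 6 + 68.571ms (1/5)
8. 2125.714ms @ 31/5 + 68.571ms (1/5)
9. 2194.286ms @ 32/5 + 68.571ms (1/5)
10. 2262.857ms @ 33/5 + 68.571ms (1/5)
11. 2331.429ms @ 34/5 + 411.429ms (6/5)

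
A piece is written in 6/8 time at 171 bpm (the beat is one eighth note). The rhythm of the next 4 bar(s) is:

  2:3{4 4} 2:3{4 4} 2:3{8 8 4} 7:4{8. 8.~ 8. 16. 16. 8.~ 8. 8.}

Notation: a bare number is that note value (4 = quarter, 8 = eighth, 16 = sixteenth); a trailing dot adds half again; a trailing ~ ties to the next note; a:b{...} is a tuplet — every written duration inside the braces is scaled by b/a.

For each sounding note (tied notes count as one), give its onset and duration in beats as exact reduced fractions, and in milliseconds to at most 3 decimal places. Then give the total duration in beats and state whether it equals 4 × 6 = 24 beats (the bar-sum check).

1) 0.0ms=0b +1052.632ms=3b
2) 1052.632ms=3b +1052.632ms=3b
3) 2105.263ms=6b +1052.632ms=3b
4) 3157.895ms=9b +1052.632ms=3b
5) 4210.526ms=12b +526.316ms=3/2b
6) 4736.842ms=27/2b +526.316ms=3/2b
7) 5263.158ms=15b +1052.632ms=3b
8) 6315.789ms=18b +300.752ms=6/7b
9) 6616.541ms=132/7b +601.504ms=12/7b
10) 7218.045ms=144/7b +150.376ms=3/7b
11) 7368.421ms=21b +150.376ms=3/7b
12) 7518.797ms=150/7b +601.504ms=12/7b
13) 8120.301ms=162/7b +300.752ms=6/7b
Σ=24b of 24 (171bpm 6/8) — PASS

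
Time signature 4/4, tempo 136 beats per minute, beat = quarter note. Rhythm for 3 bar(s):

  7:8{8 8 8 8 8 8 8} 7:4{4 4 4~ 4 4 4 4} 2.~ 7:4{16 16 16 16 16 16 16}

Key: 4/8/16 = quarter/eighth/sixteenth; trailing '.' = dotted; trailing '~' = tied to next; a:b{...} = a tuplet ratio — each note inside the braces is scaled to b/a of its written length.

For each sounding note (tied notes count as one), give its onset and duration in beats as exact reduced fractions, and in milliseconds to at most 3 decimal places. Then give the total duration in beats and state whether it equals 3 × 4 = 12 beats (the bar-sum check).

1) 0.0ms=0b +252.101ms=4/7b
2) 252.101ms=4/7b +252.101ms=4/7b
3) 504.202ms=8/7b +252.101ms=4/7b
4) 756.303ms=12/7b +252.101ms=4/7b
5) 1008.403ms=16/7b +252.101ms=4/7b
6) 1260.504ms=20/7b +252.101ms=4/7b
7) 1512.605ms=24/7b +252.101ms=4/7b
8) 1764.706ms=4b +252.101ms=4/7b
9) 2016.807ms=32/7b +252.101ms=4/7b
10) 2268.908ms=36/7b +504.202ms=8/7b
11) 2773.109ms=44/7b +252.101ms=4/7b
12) 3025.21ms=48/7b +252.101ms=4/7b
13) 3277.311ms=52/7b +252.101ms=4/7b
14) 3529.412ms=8b +1386.555ms=22/7b
15) 4915.966ms=78/7b +63.025ms=1/7b
16) 4978.992ms=79/7b +63.025ms=1/7b
17) 5042.017ms=80/7b +63.025ms=1/7b
18) 5105.042ms=81/7b +63.025ms=1/7b
19) 5168.067ms=82/7b +63.025ms=1/7b
20) 5231.092ms=83/7b +63.025ms=1/7b
Σ=12b of 12 (136bpm 4/4) — PASS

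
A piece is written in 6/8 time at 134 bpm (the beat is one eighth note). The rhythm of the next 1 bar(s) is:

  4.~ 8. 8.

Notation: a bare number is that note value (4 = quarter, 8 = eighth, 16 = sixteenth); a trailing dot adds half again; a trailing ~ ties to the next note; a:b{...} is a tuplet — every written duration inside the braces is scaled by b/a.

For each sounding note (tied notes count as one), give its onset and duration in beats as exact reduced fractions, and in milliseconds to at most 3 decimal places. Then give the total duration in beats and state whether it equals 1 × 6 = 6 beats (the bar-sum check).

1) 0.0ms=0b +2014.925ms=9/2b
2) 2014.925ms=9/2b +671.642ms=3/2b
Σ=6b of 6 (134bpm 6/8) — PASS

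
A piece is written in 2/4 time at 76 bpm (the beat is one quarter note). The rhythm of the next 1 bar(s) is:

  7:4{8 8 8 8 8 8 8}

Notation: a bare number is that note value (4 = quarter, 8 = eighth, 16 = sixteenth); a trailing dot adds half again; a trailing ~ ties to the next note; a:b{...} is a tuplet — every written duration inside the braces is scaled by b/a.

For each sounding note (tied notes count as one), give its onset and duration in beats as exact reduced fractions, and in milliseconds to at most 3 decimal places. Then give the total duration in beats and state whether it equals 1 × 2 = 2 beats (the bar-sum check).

1) 0.0ms=0b +225.564ms=2/7b
2) 225.564ms=2/7b +225.564ms=2/7b
3) 451.128ms=4/7b +225.564ms=2/7b
4) 676.692ms=6/7b +225.564ms=2/7b
5) 902.256ms=8/7b +225.564ms=2/7b
6) 1127.82ms=10/7b +225.564ms=2/7b
7) 1353.383ms=12/7b +225.564ms=2/7b
Σ=2b of 2 (76bpm 2/4) — PASS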